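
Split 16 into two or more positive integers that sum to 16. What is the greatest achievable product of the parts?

Let prod[k] be the best product for length k (with at least one cut). For each first piece i, the rest contributes max(k−i, prod[k−i]).
prod[2] = 1*max(1,0) = 1*1 = 1
prod[3] = 1*max(2,1) = 1*2 = 2
prod[4] = 2*max(2,1) = 2*2 = 4
prod[5] = 2*max(3,2) = 2*3 = 6
prod[6] = 3*max(3,2) = 3*3 = 9
prod[7] = 2*max(5,6) = 2*6 = 12
prod[8] = 2*max(6,9) = 2*9 = 18
prod[9] = 3*max(6,9) = 3*9 = 27
prod[10] = 2*max(8,18) = 2*18 = 36
prod[11] = 2*max(9,27) = 2*27 = 54
prod[12] = 3*max(9,27) = 3*27 = 81
prod[13] = 2*max(11,54) = 2*54 = 108
prod[14] = 2*max(12,81) = 2*81 = 162
prod[15] = 3*max(12,81) = 3*81 = 243
prod[16] = 2*max(14,162) = 2*162 = 324
One optimal split: 3 + 3 + 3 + 3 + 2 + 2; product 3*3*3*3*2*2 = 324.

324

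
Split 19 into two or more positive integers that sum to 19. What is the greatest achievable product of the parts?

972

Fill f[k] for k=2..19: at each k try every first piece i and multiply by the better of (k−i) uncut or f[k−i].
f[2] = 1*max(1,0) = 1*1 = 1
f[3] = max(1*2, 2*1) = 2
f[4] = max(1*3, 2*2, 3*1) = 4
f[5] = max(1*4, 2*3, 3*2, 4*1) = 6
f[6] = max(1*6, 2*4, 3*3, 4*2, 5*1) = 9
f[7] = max(1*9, 2*6, 3*4, 4*3, 5*2, 6*1) = 12
f[8] = max(1*12, 2*9, 3*6, …, 6*2, 7*1) = 18
f[9] = max(1*18, 2*12, 3*9, …, 7*2, 8*1) = 27
f[10] = max(1*27, 2*18, 3*12, …, 8*2, 9*1) = 36
f[11] = max(1*36, 2*27, 3*18, …, 9*2, 10*1) = 54
f[12] = max(1*54, 2*36, 3*27, …, 10*2, 11*1) = 81
f[13] = max(1*81, 2*54, 3*36, …, 11*2, 12*1) = 108
f[14] = max(1*108, 2*81, 3*54, …, 12*2, 13*1) = 162
f[15] = max(1*162, 2*108, 3*81, …, 13*2, 14*1) = 243
f[16] = max(1*243, 2*162, 3*108, …, 14*2, 15*1) = 324
f[17] = max(1*324, 2*243, 3*162, …, 15*2, 16*1) = 486
f[18] = max(1*486, 2*324, 3*243, …, 16*2, 17*1) = 729
f[19] = max(1*729, 2*486, 3*324, …, 17*2, 18*1) = 972
One optimal split: 3 + 3 + 3 + 3 + 3 + 2 + 2; product 3*3*3*3*3*2*2 = 972.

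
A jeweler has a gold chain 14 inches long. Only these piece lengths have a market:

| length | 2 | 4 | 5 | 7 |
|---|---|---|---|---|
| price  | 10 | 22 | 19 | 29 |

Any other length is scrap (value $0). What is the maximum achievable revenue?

76

Let f[k] be the best obtainable value from length k. For each k, try every first piece i and keep the best of price[i] + f[k−i].
f[1] = 0
f[2] = 10
f[3] = 10
f[4] = 22
f[5] = 22
f[6] = 32  (first piece 2, then f[4]=22)
f[7] = 32
f[8] = 44  (first piece 4, then f[4]=22)
f[9] = 44
f[10] = 54  (first piece 2, then f[8]=44)
f[11] = 54
f[12] = 66  (first piece 4, then f[8]=44)
f[13] = 66
f[14] = 76  (first piece 2, then f[12]=66)
One optimal cutting: 4 + 4 + 4 + 2 → $76.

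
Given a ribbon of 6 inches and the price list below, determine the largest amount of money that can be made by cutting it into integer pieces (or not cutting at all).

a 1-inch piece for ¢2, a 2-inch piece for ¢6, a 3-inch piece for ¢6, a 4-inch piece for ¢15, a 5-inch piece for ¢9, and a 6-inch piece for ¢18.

Let R[k] be the best obtainable value from length k. For each k, try every first piece i and keep the best of price[i] + R[k−i].
R[1] = 2
R[2] = 6
R[3] = 8  (first piece 1, then R[2]=6)
R[4] = 15
R[5] = 17  (first piece 1, then R[4]=15)
R[6] = 21  (first piece 2, then R[4]=15)
One optimal cutting: 4 + 2 → ¢15 + ¢6 = ¢21.

21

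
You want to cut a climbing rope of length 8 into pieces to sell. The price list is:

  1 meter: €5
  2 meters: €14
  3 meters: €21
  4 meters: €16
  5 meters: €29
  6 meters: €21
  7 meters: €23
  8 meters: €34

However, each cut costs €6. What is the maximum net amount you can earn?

44

Build net[k] bottom-up: net[k] = max over allowed piece i of (p[i] + net[k−i]) − 6 per cut.
net[1] = 5
net[2] = max(5+5-6, 14+0) = 14
net[3] = max(5+14-6, 14+5-6, 21+0) = 21
net[4] = max(5+21-6, 14+14-6, 21+5-6, 16+0) = 22
net[5] = max(5+22-6, 14+21-6, 21+14-6, 16+5-6, 29+0) = 29
net[6] = max(5+29-6, 14+22-6, 21+21-6, 16+14-6, 29+5-6, 21+0) = 36
net[7] = max(5+36-6, 14+29-6, 21+22-6, …, 21+5-6, 23+0) = 37
net[8] = max(5+37-6, 14+36-6, 21+29-6, …, 23+5-6, 34+0) = 44
One optimal plan: pieces 3 + 3 + 2 (2 cuts) → €56 − €12 = €44.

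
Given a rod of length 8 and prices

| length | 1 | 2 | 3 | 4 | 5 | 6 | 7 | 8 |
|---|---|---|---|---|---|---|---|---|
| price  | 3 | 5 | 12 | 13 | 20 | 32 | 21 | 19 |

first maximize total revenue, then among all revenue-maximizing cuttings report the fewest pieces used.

Build r[k] bottom-up: r[k] = max over allowed piece i of (p[i] + r[k−i]).
r[1] = 3
r[2] = 6  (first piece 1, then r[1]=3)
r[3] = 12
r[4] = 15  (first piece 1, then r[3]=12)
r[5] = 20
r[6] = 32
r[7] = 35  (first piece 1, then r[6]=32)
r[8] = 38  (first piece 1, then r[7]=35)
Maximum revenue is €38.
Now minimize piece count subject to staying optimal: for each k, pieces[k] = 1 + min over i with p[i]+r[k−i]=r[k] of pieces[k−i].
pieces[5] = 1
pieces[6] = 1
pieces[7] = 2
pieces[8] = 3

3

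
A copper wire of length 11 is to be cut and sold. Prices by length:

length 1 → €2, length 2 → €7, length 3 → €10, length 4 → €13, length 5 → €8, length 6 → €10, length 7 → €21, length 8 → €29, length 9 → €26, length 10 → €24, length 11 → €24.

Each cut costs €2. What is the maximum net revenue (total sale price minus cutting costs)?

Let net[k] be the best obtainable value from length k. For each k, try every first piece i and keep the best of price[i] + net[k−i] minus the 2 cut fee when i<k.
net[1] = 2
net[2] = max(2+2-2, 7+0) = 7
net[3] = max(2+7-2, 7+2-2, 10+0) = 10
net[4] = max(2+10-2, 7+7-2, 10+2-2, 13+0) = 13
net[5] = max(2+13-2, 7+10-2, 10+7-2, 13+2-2, 8+0) = 15
net[6] = max(2+15-2, 7+13-2, 10+10-2, 13+7-2, 8+2-2, 10+0) = 18
net[7] = max(2+18-2, 7+15-2, 10+13-2, …, 10+2-2, 21+0) = 21
net[8] = max(2+21-2, 7+18-2, 10+15-2, …, 21+2-2, 29+0) = 29
net[9] = max(2+29-2, 7+21-2, 10+18-2, …, 29+2-2, 26+0) = 29
net[10] = max(2+29-2, 7+29-2, 10+21-2, …, 26+2-2, 24+0) = 34
net[11] = max(2+34-2, 7+29-2, 10+29-2, …, 24+2-2, 24+0) = 37
One optimal plan: pieces 8 + 3 (1 cut) → €39 − €2 = €37.

37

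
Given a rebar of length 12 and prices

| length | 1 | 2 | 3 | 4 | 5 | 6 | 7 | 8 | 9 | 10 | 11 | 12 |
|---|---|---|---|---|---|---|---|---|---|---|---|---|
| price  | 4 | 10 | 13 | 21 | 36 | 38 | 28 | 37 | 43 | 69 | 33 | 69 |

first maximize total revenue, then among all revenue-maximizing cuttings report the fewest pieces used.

Let r[k] be the best obtainable value from length k. For each k, try every first piece i and keep the best of price[i] + r[k−i].
r[1] = 4
r[2] = 10
r[3] = 14  (first piece 1, then r[2]=10)
r[4] = 21
r[5] = 36
r[6] = 40  (first piece 1, then r[5]=36)
r[7] = 46  (first piece 2, then r[5]=36)
r[8] = 50  (first piece 1, then r[7]=46)
r[9] = 57  (first piece 4, then r[5]=36)
r[10] = 72  (first piece 5, then r[5]=36)
r[11] = 76  (first piece 1, then r[10]=72)
r[12] = 82  (first piece 2, then r[10]=72)
Maximum revenue is ₹82.
Now minimize piece count subject to staying optimal: for each k, pieces[k] = 1 + min over i with p[i]+r[k−i]=r[k] of pieces[k−i].
pieces[9] = 2
pieces[10] = 2
pieces[11] = 3
pieces[12] = 3

3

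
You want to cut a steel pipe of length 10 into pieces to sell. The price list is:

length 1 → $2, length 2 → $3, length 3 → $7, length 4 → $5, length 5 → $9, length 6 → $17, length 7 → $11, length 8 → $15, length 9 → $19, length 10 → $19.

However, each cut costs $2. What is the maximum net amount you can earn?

22

Consider every possible first cut. net[k] is the best of p[i]+net[k−i] over all sellable i≤k, charging 2 whenever i<k.
net[1] = 2
net[2] = 3
net[3] = 7
net[4] = 7  (first piece 1, then net[3]=7)
net[5] = 9
net[6] = 17
net[7] = 17  (first piece 1, then net[6]=17)
net[8] = 18  (first piece 2, then net[6]=17)
net[9] = 22  (first piece 3, then net[6]=17)
net[10] = 22  (first piece 1, then net[9]=22)
One optimal plan: pieces 6 + 3 + 1 (2 cuts) → $26 − $4 = $22.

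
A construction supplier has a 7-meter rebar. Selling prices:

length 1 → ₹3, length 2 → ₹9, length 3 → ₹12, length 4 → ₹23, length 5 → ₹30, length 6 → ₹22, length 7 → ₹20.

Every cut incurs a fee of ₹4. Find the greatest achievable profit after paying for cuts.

Let v[k] be the best obtainable value from length k. For each k, try every first piece i and keep the best of price[i] + v[k−i] minus the 4 cut fee when i<k.
v[1] = 3
v[2] = max(3+3-4, 9+0) = 9
v[3] = max(3+9-4, 9+3-4, 12+0) = 12
v[4] = max(3+12-4, 9+9-4, 12+3-4, 23+0) = 23
v[5] = max(3+23-4, 9+12-4, 12+9-4, 23+3-4, 30+0) = 30
v[6] = max(3+30-4, 9+23-4, 12+12-4, 23+9-4, 30+3-4, 22+0) = 29
v[7] = max(3+29-4, 9+30-4, 12+23-4, …, 22+3-4, 20+0) = 35
One optimal plan: pieces 5 + 2 (1 cut) → ₹39 − ₹4 = ₹35.

35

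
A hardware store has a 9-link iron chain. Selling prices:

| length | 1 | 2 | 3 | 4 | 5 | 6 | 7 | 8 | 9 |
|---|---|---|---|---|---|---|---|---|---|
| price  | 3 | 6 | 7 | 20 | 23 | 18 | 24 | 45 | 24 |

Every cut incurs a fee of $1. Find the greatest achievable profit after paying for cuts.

47

Let net[k] be the best obtainable value from length k. For each k, try every first piece i and keep the best of price[i] + net[k−i] minus the 1 cut fee when i<k.
net[1] = 3
net[2] = 6
net[3] = 8  (first piece 1, then net[2]=6)
net[4] = 20
net[5] = 23
net[6] = 25  (first piece 1, then net[5]=23)
net[7] = 28  (first piece 2, then net[5]=23)
net[8] = 45
net[9] = 47  (first piece 1, then net[8]=45)
One optimal plan: pieces 8 + 1 (1 cut) → $48 − $1 = $47.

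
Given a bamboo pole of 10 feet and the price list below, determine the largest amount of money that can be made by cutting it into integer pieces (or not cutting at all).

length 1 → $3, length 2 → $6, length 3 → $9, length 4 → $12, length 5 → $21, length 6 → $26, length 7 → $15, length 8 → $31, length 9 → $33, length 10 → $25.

Consider every possible first cut. best[k] is the best of p[i]+best[k−i] over all sellable i≤k.
best[1] = 3
best[2] = 6  (first piece 1, then best[1]=3)
best[3] = 9  (first piece 1, then best[2]=6)
best[4] = 12  (first piece 1, then best[3]=9)
best[5] = 21
best[6] = 26
best[7] = 29  (first piece 1, then best[6]=26)
best[8] = 32  (first piece 1, then best[7]=29)
best[9] = 35  (first piece 1, then best[8]=32)
best[10] = 42  (first piece 5, then best[5]=21)
One optimal cutting: 5 + 5 → $21 + $21 = $42.

42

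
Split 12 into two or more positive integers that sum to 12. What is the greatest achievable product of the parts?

81

Define P[k] = max over 1≤i<k of i · max(k−i, P[k−i]); the inner max lets the remainder stay uncut if that's better.
Small cases: P[2]=1, P[3]=2, P[4]=4.
P[5] = 2*max(3,2) = 2*3 = 6
P[6] = 3*max(3,2) = 3*3 = 9
P[7] = 2*max(5,6) = 2*6 = 12
P[8] = 2*max(6,9) = 2*9 = 18
P[9] = 3*max(6,9) = 3*9 = 27
P[10] = 2*max(8,18) = 2*18 = 36
P[11] = 2*max(9,27) = 2*27 = 54
P[12] = 3*max(9,27) = 3*27 = 81
One optimal split: 3 + 3 + 3 + 3; product 3*3*3*3 = 81.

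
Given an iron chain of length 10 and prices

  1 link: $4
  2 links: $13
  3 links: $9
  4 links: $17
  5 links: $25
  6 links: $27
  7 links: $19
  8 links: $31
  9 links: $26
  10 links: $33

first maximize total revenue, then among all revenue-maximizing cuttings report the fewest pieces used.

Let r[k] be the best obtainable value from length k. For each k, try every first piece i and keep the best of price[i] + r[k−i].
r[1] = 4
r[2] = 13
r[3] = 17  (first piece 1, then r[2]=13)
r[4] = 26  (first piece 2, then r[2]=13)
r[5] = 30  (first piece 1, then r[4]=26)
r[6] = 39  (first piece 2, then r[4]=26)
r[7] = 43  (first piece 1, then r[6]=39)
r[8] = 52  (first piece 2, then r[6]=39)
r[9] = 56  (first piece 1, then r[8]=52)
r[10] = 65  (first piece 2, then r[8]=52)
Maximum revenue is $65.
Now minimize piece count subject to staying optimal: for each k, pieces[k] = 1 + min over i with p[i]+r[k−i]=r[k] of pieces[k−i].
pieces[7] = 4
pieces[8] = 4
pieces[9] = 5
pieces[10] = 5

5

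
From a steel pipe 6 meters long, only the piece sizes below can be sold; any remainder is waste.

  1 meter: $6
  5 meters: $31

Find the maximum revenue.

37

Build f[k] bottom-up: f[k] = max over allowed piece i of (p[i] + f[k−i]).
f[1] = 6
f[2] = 12  (first piece 1, then f[1]=6)
f[3] = 18  (first piece 1, then f[2]=12)
f[4] = 24  (first piece 1, then f[3]=18)
f[5] = max(6+24, 31+0) = 31
f[6] = max(6+31, 31+6) = 37
One optimal cutting: 5 + 1 → $37.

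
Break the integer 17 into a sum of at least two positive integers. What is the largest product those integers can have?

Define prod[k] = max over 1≤i<k of i · max(k−i, prod[k−i]); the inner max lets the remainder stay uncut if that's better.
prod[2] = 1*max(1,0) = 1*1 = 1
prod[3] = 1*max(2,1) = 1*2 = 2
prod[4] = 2*max(2,1) = 2*2 = 4
prod[5] = 2*max(3,2) = 2*3 = 6
prod[6] = 3*max(3,2) = 3*3 = 9
prod[7] = 2*max(5,6) = 2*6 = 12
prod[8] = 2*max(6,9) = 2*9 = 18
prod[9] = 3*max(6,9) = 3*9 = 27
prod[10] = 2*max(8,18) = 2*18 = 36
prod[11] = 2*max(9,27) = 2*27 = 54
prod[12] = 3*max(9,27) = 3*27 = 81
prod[13] = 2*max(11,54) = 2*54 = 108
prod[14] = 2*max(12,81) = 2*81 = 162
prod[15] = 3*max(12,81) = 3*81 = 243
prod[16] = 2*max(14,162) = 2*162 = 324
prod[17] = 2*max(15,243) = 2*243 = 486
One optimal split: 3 + 3 + 3 + 3 + 3 + 2; product 3*3*3*3*3*2 = 486.

486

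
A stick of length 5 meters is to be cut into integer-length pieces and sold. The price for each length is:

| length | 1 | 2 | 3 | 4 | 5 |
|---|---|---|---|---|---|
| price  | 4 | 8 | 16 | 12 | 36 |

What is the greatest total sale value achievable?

Let best[k] be the best obtainable value from length k. For each k, try every first piece i and keep the best of price[i] + best[k−i].
best[1] = 4
best[2] = max(4+4, 8+0) = 8
best[3] = max(4+8, 8+4, 16+0) = 16
best[4] = max(4+16, 8+8, 16+4, 12+0) = 20
best[5] = max(4+20, 8+16, 16+8, 12+4, 36+0) = 36
Best is to sell the whole 5-meter piece uncut for $36.

36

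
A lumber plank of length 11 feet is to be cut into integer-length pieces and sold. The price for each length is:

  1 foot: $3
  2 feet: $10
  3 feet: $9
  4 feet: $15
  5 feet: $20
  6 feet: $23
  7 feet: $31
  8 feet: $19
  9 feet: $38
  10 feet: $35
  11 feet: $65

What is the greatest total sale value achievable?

65

Build v[k] bottom-up: v[k] = max over allowed piece i of (p[i] + v[k−i]).
v[1] = 3
v[2] = 10
v[3] = 13  (first piece 1, then v[2]=10)
v[4] = 20  (first piece 2, then v[2]=10)
v[5] = 23  (first piece 1, then v[4]=20)
v[6] = 30  (first piece 2, then v[4]=20)
v[7] = 33  (first piece 1, then v[6]=30)
v[8] = 40  (first piece 2, then v[6]=30)
v[9] = 43  (first piece 1, then v[8]=40)
v[10] = 50  (first piece 2, then v[8]=40)
v[11] = 65
Best is to sell the whole 11-foot piece uncut for $65.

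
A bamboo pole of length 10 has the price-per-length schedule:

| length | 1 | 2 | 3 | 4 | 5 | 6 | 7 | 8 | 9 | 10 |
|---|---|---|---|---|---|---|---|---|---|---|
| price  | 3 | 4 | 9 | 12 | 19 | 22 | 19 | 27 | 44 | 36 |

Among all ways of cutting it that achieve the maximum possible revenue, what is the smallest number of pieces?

2

Build r[k] bottom-up: r[k] = max over allowed piece i of (p[i] + r[k−i]).
r[1] = 3
r[2] = max(3+3, 4+0) = 6
r[3] = max(3+6, 4+3, 9+0) = 9
r[4] = max(3+9, 4+6, 9+3, 12+0) = 12
r[5] = max(3+12, 4+9, 9+6, 12+3, 19+0) = 19
r[6] = max(3+19, 4+12, 9+9, 12+6, 19+3, 22+0) = 22
r[7] = max(3+22, 4+19, 9+12, …, 22+3, 19+0) = 25
r[8] = max(3+25, 4+22, 9+19, …, 19+3, 27+0) = 28
r[9] = max(3+28, 4+25, 9+22, …, 27+3, 44+0) = 44
r[10] = max(3+44, 4+28, 9+25, …, 44+3, 36+0) = 47
Maximum revenue is $47.
Now minimize piece count subject to staying optimal: for each k, pieces[k] = 1 + min over i with p[i]+r[k−i]=r[k] of pieces[k−i].
pieces[7] = 2
pieces[8] = 2
pieces[9] = 1
pieces[10] = 2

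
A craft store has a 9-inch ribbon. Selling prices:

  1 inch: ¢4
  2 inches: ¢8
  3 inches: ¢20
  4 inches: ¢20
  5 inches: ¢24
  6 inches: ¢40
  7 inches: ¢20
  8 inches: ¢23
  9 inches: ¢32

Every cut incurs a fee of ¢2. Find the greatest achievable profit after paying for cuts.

Build net[k] bottom-up: net[k] = max over allowed piece i of (p[i] + net[k−i]) − 2 per cut.
net[1] = 4
net[2] = max(4+4-2, 8+0) = 8
net[3] = max(4+8-2, 8+4-2, 20+0) = 20
net[4] = max(4+20-2, 8+8-2, 20+4-2, 20+0) = 22
net[5] = max(4+22-2, 8+20-2, 20+8-2, 20+4-2, 24+0) = 26
net[6] = max(4+26-2, 8+22-2, 20+20-2, 20+8-2, 24+4-2, 40+0) = 40
net[7] = max(4+40-2, 8+26-2, 20+22-2, …, 40+4-2, 20+0) = 42
net[8] = max(4+42-2, 8+40-2, 20+26-2, …, 20+4-2, 23+0) = 46
net[9] = max(4+46-2, 8+42-2, 20+40-2, …, 23+4-2, 32+0) = 58
One optimal plan: pieces 6 + 3 (1 cut) → ¢60 − ¢2 = ¢58.

58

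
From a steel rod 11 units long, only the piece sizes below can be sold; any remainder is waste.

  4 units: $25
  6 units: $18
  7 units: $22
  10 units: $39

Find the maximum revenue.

50

Let r[k] be the best obtainable value from length k. For each k, try every first piece i and keep the best of price[i] + r[k−i].
r[1] = 0
r[2] = 0
r[3] = 0
r[4] = 25
r[5] = 25
r[6] = max(25+0, 18+0) = 25
r[7] = max(25+0, 18+0, 22+0) = 25
r[8] = max(25+25, 18+0, 22+0) = 50
r[9] = max(25+25, 18+0, 22+0) = 50
r[10] = max(25+25, 18+25, 22+0, 39+0) = 50
r[11] = max(25+25, 18+25, 22+25, 39+0) = 50
One optimal cutting: pieces 4 + 4 with 3 units of scrap → $50.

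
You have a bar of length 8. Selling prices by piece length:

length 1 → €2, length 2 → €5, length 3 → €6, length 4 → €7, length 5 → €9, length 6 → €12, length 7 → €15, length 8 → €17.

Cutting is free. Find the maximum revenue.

Build best[k] bottom-up: best[k] = max over allowed piece i of (p[i] + best[k−i]).
best[1] = 2
best[2] = 5
best[3] = 7  (first piece 1, then best[2]=5)
best[4] = 10  (first piece 2, then best[2]=5)
best[5] = 12  (first piece 1, then best[4]=10)
best[6] = 15  (first piece 2, then best[4]=10)
best[7] = 17  (first piece 1, then best[6]=15)
best[8] = 20  (first piece 2, then best[6]=15)
One optimal cutting: 2 + 2 + 2 + 2 → €5 + €5 + €5 + €5 = €20.

20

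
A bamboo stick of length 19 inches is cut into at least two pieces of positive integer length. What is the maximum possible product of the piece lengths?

Let g[k] be the best product for length k (with at least one cut). For each first piece i, the rest contributes max(k−i, g[k−i]).
g[2] = 1·max(1,0) = 1·1 = 1
g[3] = 1·max(2,1) = 1·2 = 2
g[4] = 2·max(2,1) = 2·2 = 4
g[5] = 2·max(3,2) = 2·3 = 6
g[6] = 3·max(3,2) = 3·3 = 9
g[7] = 2·max(5,6) = 2·6 = 12
g[8] = 2·max(6,9) = 2·9 = 18
g[9] = 3·max(6,9) = 3·9 = 27
g[10] = 2·max(8,18) = 2·18 = 36
g[11] = 2·max(9,27) = 2·27 = 54
g[12] = 3·max(9,27) = 3·27 = 81
g[13] = 2·max(11,54) = 2·54 = 108
g[14] = 2·max(12,81) = 2·81 = 162
g[15] = 3·max(12,81) = 3·81 = 243
g[16] = 2·max(14,162) = 2·162 = 324
g[17] = 2·max(15,243) = 2·243 = 486
g[18] = 3·max(15,243) = 3·243 = 729
g[19] = 2·max(17,486) = 2·486 = 972
One optimal split: 3 + 3 + 3 + 3 + 3 + 2 + 2; product 3·3·3·3·3·2·2 = 972.

972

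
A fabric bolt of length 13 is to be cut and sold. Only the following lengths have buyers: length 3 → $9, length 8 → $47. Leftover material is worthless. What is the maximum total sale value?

56

Consider every possible first cut. f[k] is the best of p[i]+f[k−i] over all sellable i≤k.
f[1] = 0
f[2] = 0
f[3] = 9
f[4] = 9
f[5] = 9
f[6] = 18  (first piece 3, then f[3]=9)
f[7] = 18
f[8] = 47
f[9] = 47
f[10] = 47
f[11] = 56  (first piece 3, then f[8]=47)
f[12] = 56
f[13] = 56
One optimal cutting: pieces 8 + 3 with 2 yards of scrap → $56.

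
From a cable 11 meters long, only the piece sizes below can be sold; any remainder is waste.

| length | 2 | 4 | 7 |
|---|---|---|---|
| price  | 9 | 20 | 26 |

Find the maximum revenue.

Build f[k] bottom-up: f[k] = max over allowed piece i of (p[i] + f[k−i]).
f[1] = 0
f[2] = 9
f[3] = 9
f[4] = max(9+9, 20+0) = 20
f[5] = max(9+9, 20+0) = 20
f[6] = max(9+20, 20+9) = 29
f[7] = max(9+20, 20+9, 26+0) = 29
f[8] = max(9+29, 20+20, 26+0) = 40
f[9] = max(9+29, 20+20, 26+9) = 40
f[10] = max(9+40, 20+29, 26+9) = 49
f[11] = max(9+40, 20+29, 26+20) = 49
One optimal cutting: pieces 4 + 4 + 2 with 1 meter of scrap → $49.

49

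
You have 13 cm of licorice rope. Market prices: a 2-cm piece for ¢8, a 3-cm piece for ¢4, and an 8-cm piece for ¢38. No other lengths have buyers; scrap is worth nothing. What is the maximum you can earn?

54

Build r[k] bottom-up: r[k] = max over allowed piece i of (p[i] + r[k−i]).
r[1] = 0
r[2] = 8
r[3] = 8
r[4] = 16  (first piece 2, then r[2]=8)
r[5] = 16
r[6] = 24  (first piece 2, then r[4]=16)
r[7] = 24
r[8] = 38
r[9] = 38
r[10] = 46  (first piece 2, then r[8]=38)
r[11] = 46
r[12] = 54  (first piece 2, then r[10]=46)
r[13] = 54
One optimal cutting: pieces 8 + 2 + 2 with 1 cm of scrap → ¢54.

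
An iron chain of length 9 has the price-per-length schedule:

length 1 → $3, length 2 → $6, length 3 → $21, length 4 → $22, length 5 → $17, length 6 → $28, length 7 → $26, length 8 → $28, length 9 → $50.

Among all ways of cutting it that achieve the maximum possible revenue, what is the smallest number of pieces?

3

Consider every possible first cut. r[k] is the best of p[i]+r[k−i] over all sellable i≤k.
r[1] = 3
r[2] = max(3+3, 6+0) = 6
r[3] = max(3+6, 6+3, 21+0) = 21
r[4] = max(3+21, 6+6, 21+3, 22+0) = 24
r[5] = max(3+24, 6+21, 21+6, 22+3, 17+0) = 27
r[6] = max(3+27, 6+24, 21+21, 22+6, 17+3, 28+0) = 42
r[7] = max(3+42, 6+27, 21+24, …, 28+3, 26+0) = 45
r[8] = max(3+45, 6+42, 21+27, …, 26+3, 28+0) = 48
r[9] = max(3+48, 6+45, 21+42, …, 28+3, 50+0) = 63
Maximum revenue is $63.
Now minimize piece count subject to staying optimal: for each k, pieces[k] = 1 + min over i with p[i]+r[k−i]=r[k] of pieces[k−i].
pieces[6] = 2
pieces[7] = 3
pieces[8] = 3
pieces[9] = 3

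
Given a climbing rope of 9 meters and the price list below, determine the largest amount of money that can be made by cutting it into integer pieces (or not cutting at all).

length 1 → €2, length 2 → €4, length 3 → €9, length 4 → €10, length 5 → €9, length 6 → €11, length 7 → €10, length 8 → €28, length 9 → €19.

30

Consider every possible first cut. best[k] is the best of p[i]+best[k−i] over all sellable i≤k.
best[1] = 2
best[2] = max(2+2, 4+0) = 4
best[3] = max(2+4, 4+2, 9+0) = 9
best[4] = max(2+9, 4+4, 9+2, 10+0) = 11
best[5] = max(2+11, 4+9, 9+4, 10+2, 9+0) = 13
best[6] = max(2+13, 4+11, 9+9, 10+4, 9+2, 11+0) = 18
best[7] = max(2+18, 4+13, 9+11, …, 11+2, 10+0) = 20
best[8] = max(2+20, 4+18, 9+13, …, 10+2, 28+0) = 28
best[9] = max(2+28, 4+20, 9+18, …, 28+2, 19+0) = 30
One optimal cutting: 8 + 1 → €28 + €2 = €30.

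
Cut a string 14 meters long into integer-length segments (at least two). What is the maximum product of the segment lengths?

Fill g[k] for k=2..14: at each k try every first piece i and multiply by the better of (k−i) uncut or g[k−i].
g[2] = 1·max(1,0) = 1·1 = 1
g[3] = max(1·2, 2·1) = 2
g[4] = max(1·3, 2·2, 3·1) = 4
g[5] = max(1·4, 2·3, 3·2, 4·1) = 6
g[6] = max(1·6, 2·4, 3·3, 4·2, 5·1) = 9
g[7] = max(1·9, 2·6, 3·4, 4·3, 5·2, 6·1) = 12
g[8] = max(1·12, 2·9, 3·6, …, 6·2, 7·1) = 18
g[9] = max(1·18, 2·12, 3·9, …, 7·2, 8·1) = 27
g[10] = max(1·27, 2·18, 3·12, …, 8·2, 9·1) = 36
g[11] = max(1·36, 2·27, 3·18, …, 9·2, 10·1) = 54
g[12] = max(1·54, 2·36, 3·27, …, 10·2, 11·1) = 81
g[13] = max(1·81, 2·54, 3·36, …, 11·2, 12·1) = 108
g[14] = max(1·108, 2·81, 3·54, …, 12·2, 13·1) = 162
One optimal split: 3 + 3 + 3 + 3 + 2; product 3·3·3·3·2 = 162.

162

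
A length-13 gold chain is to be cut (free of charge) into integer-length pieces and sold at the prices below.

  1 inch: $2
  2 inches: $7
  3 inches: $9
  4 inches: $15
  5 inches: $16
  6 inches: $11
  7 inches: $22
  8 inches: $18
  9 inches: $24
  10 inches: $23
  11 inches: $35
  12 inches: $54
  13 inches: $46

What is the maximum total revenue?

Build v[k] bottom-up: v[k] = max over allowed piece i of (p[i] + v[k−i]).
v[1] = 2
v[2] = max(2+2, 7+0) = 7
v[3] = max(2+7, 7+2, 9+0) = 9
v[4] = max(2+9, 7+7, 9+2, 15+0) = 15
v[5] = max(2+15, 7+9, 9+7, 15+2, 16+0) = 17
v[6] = max(2+17, 7+15, 9+9, 15+7, 16+2, 11+0) = 22
v[7] = max(2+22, 7+17, 9+15, …, 11+2, 22+0) = 24
v[8] = max(2+24, 7+22, 9+17, …, 22+2, 18+0) = 30
v[9] = max(2+30, 7+24, 9+22, …, 18+2, 24+0) = 32
v[10] = max(2+32, 7+30, 9+24, …, 24+2, 23+0) = 37
v[11] = max(2+37, 7+32, 9+30, …, 23+2, 35+0) = 39
v[12] = max(2+39, 7+37, 9+32, …, 35+2, 54+0) = 54
v[13] = max(2+54, 7+39, 9+37, …, 54+2, 46+0) = 56
One optimal cutting: 12 + 1 → $54 + $2 = $56.

56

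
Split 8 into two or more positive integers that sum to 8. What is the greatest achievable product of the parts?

Fill f[k] for k=2..8: at each k try every first piece i and multiply by the better of (k−i) uncut or f[k−i].
Small cases: f[2]=1.
f[3] = max(1·2, 2·1) = 2
f[4] = max(1·3, 2·2, 3·1) = 4
f[5] = max(1·4, 2·3, 3·2, 4·1) = 6
f[6] = max(1·6, 2·4, 3·3, 4·2, 5·1) = 9
f[7] = max(1·9, 2·6, 3·4, 4·3, 5·2, 6·1) = 12
f[8] = max(1·12, 2·9, 3·6, …, 6·2, 7·1) = 18
One optimal split: 3 + 3 + 2; product 3·3·2 = 18.

18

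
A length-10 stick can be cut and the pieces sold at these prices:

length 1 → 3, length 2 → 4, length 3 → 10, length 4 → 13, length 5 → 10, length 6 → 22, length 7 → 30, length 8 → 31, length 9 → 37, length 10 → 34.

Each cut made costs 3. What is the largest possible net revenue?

37

Let r[k] be the best obtainable value from length k. For each k, try every first piece i and keep the best of price[i] + r[k−i] minus the 3 cut fee when i<k.
r[1] = 3
r[2] = max(3+3-3, 4+0) = 4
r[3] = max(3+4-3, 4+3-3, 10+0) = 10
r[4] = max(3+10-3, 4+4-3, 10+3-3, 13+0) = 13
r[5] = max(3+13-3, 4+10-3, 10+4-3, 13+3-3, 10+0) = 13
r[6] = max(3+13-3, 4+13-3, 10+10-3, 13+4-3, 10+3-3, 22+0) = 22
r[7] = max(3+22-3, 4+13-3, 10+13-3, …, 22+3-3, 30+0) = 30
r[8] = max(3+30-3, 4+22-3, 10+13-3, …, 30+3-3, 31+0) = 31
r[9] = max(3+31-3, 4+30-3, 10+22-3, …, 31+3-3, 37+0) = 37
r[10] = max(3+37-3, 4+31-3, 10+30-3, …, 37+3-3, 34+0) = 37
One optimal plan: pieces 9 + 1 (1 cut) → 40 − 3 = 37.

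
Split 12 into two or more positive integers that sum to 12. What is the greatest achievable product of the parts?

81

Fill f[k] for k=2..12: at each k try every first piece i and multiply by the better of (k−i) uncut or f[k−i].
f[2] = 1*max(1,0) = 1*1 = 1
f[3] = max(1*2, 2*1) = 2
f[4] = max(1*3, 2*2, 3*1) = 4
f[5] = max(1*4, 2*3, 3*2, 4*1) = 6
f[6] = max(1*6, 2*4, 3*3, 4*2, 5*1) = 9
f[7] = max(1*9, 2*6, 3*4, 4*3, 5*2, 6*1) = 12
f[8] = max(1*12, 2*9, 3*6, …, 6*2, 7*1) = 18
f[9] = max(1*18, 2*12, 3*9, …, 7*2, 8*1) = 27
f[10] = max(1*27, 2*18, 3*12, …, 8*2, 9*1) = 36
f[11] = max(1*36, 2*27, 3*18, …, 9*2, 10*1) = 54
f[12] = max(1*54, 2*36, 3*27, …, 10*2, 11*1) = 81
One optimal split: 3 + 3 + 3 + 3; product 3*3*3*3 = 81.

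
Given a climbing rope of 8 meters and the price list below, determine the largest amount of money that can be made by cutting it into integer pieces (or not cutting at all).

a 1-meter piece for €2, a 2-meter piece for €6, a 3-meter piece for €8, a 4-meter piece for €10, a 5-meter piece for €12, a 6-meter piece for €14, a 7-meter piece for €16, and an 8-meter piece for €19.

Build R[k] bottom-up: R[k] = max over allowed piece i of (p[i] + R[k−i]).
R[1] = 2
R[2] = max(2+2, 6+0) = 6
R[3] = max(2+6, 6+2, 8+0) = 8
R[4] = max(2+8, 6+6, 8+2, 10+0) = 12
R[5] = max(2+12, 6+8, 8+6, 10+2, 12+0) = 14
R[6] = max(2+14, 6+12, 8+8, 10+6, 12+2, 14+0) = 18
R[7] = max(2+18, 6+14, 8+12, …, 14+2, 16+0) = 20
R[8] = max(2+20, 6+18, 8+14, …, 16+2, 19+0) = 24
One optimal cutting: 2 + 2 + 2 + 2 → €6 + €6 + €6 + €6 = €24.

24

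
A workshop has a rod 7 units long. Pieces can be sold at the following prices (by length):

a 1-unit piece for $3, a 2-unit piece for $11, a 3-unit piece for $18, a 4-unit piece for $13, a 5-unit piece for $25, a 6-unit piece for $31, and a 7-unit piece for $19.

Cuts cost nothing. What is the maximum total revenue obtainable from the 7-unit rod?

Build best[k] bottom-up: best[k] = max over allowed piece i of (p[i] + best[k−i]).
best[1] = 3
best[2] = max(3+3, 11+0) = 11
best[3] = max(3+11, 11+3, 18+0) = 18
best[4] = max(3+18, 11+11, 18+3, 13+0) = 22
best[5] = max(3+22, 11+18, 18+11, 13+3, 25+0) = 29
best[6] = max(3+29, 11+22, 18+18, 13+11, 25+3, 31+0) = 36
best[7] = max(3+36, 11+29, 18+22, …, 31+3, 19+0) = 40
One optimal cutting: 3 + 2 + 2 → $18 + $11 + $11 = $40.

40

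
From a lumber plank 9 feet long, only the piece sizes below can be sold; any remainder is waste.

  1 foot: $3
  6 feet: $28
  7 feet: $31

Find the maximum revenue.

37

Let r[k] be the best obtainable value from length k. For each k, try every first piece i and keep the best of price[i] + r[k−i].
r[1] = 3
r[2] = 6  (first piece 1, then r[1]=3)
r[3] = 9  (first piece 1, then r[2]=6)
r[4] = 12  (first piece 1, then r[3]=9)
r[5] = 15  (first piece 1, then r[4]=12)
r[6] = 28
r[7] = 31  (first piece 1, then r[6]=28)
r[8] = 34  (first piece 1, then r[7]=31)
r[9] = 37  (first piece 1, then r[8]=34)
One optimal cutting: 6 + 1 + 1 + 1 → $37.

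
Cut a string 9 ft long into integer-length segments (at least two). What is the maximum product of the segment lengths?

27

Fill f[k] for k=2..9: at each k try every first piece i and multiply by the better of (k−i) uncut or f[k−i].
f[2] = 1*max(1,0) = 1*1 = 1
f[3] = 1*max(2,1) = 1*2 = 2
f[4] = 2*max(2,1) = 2*2 = 4
f[5] = 2*max(3,2) = 2*3 = 6
f[6] = 3*max(3,2) = 3*3 = 9
f[7] = 2*max(5,6) = 2*6 = 12
f[8] = 2*max(6,9) = 2*9 = 18
f[9] = 3*max(6,9) = 3*9 = 27
One optimal split: 3 + 3 + 3; product 3*3*3 = 27.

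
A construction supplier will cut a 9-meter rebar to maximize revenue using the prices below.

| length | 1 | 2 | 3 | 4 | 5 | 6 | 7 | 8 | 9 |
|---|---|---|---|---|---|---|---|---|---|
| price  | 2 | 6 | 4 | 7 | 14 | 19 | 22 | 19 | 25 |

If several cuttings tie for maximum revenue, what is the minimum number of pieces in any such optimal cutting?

Let r[k] be the best obtainable value from length k. For each k, try every first piece i and keep the best of price[i] + r[k−i].
r[1] = 2
r[2] = 6
r[3] = 8  (first piece 1, then r[2]=6)
r[4] = 12  (first piece 2, then r[2]=6)
r[5] = 14  (first piece 1, then r[4]=12)
r[6] = 19
r[7] = 22
r[8] = 25  (first piece 2, then r[6]=19)
r[9] = 28  (first piece 2, then r[7]=22)
Maximum revenue is ₹28.
Now minimize piece count subject to staying optimal: for each k, pieces[k] = 1 + min over i with p[i]+r[k−i]=r[k] of pieces[k−i].
pieces[6] = 1
pieces[7] = 1
pieces[8] = 2
pieces[9] = 2

2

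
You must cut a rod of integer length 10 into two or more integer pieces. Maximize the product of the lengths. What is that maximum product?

Let prod[k] be the best product for length k (with at least one cut). For each first piece i, the rest contributes max(k−i, prod[k−i]).
prod[2] = 1×max(1,0) = 1×1 = 1
prod[3] = 1×max(2,1) = 1×2 = 2
prod[4] = 2×max(2,1) = 2×2 = 4
prod[5] = 2×max(3,2) = 2×3 = 6
prod[6] = 3×max(3,2) = 3×3 = 9
prod[7] = 2×max(5,6) = 2×6 = 12
prod[8] = 2×max(6,9) = 2×9 = 18
prod[9] = 3×max(6,9) = 3×9 = 27
prod[10] = 2×max(8,18) = 2×18 = 36
One optimal split: 3 + 3 + 2 + 2; product 3×3×2×2 = 36.

36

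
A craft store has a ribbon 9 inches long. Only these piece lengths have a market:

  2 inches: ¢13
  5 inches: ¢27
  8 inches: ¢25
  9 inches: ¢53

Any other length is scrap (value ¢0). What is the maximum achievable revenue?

Consider every possible first cut. best[k] is the best of p[i]+best[k−i] over all sellable i≤k.
best[1] = 0
best[2] = 13
best[3] = 13
best[4] = 26  (first piece 2, then best[2]=13)
best[5] = 27
best[6] = 39  (first piece 2, then best[4]=26)
best[7] = 40  (first piece 2, then best[5]=27)
best[8] = 52  (first piece 2, then best[6]=39)
best[9] = 53  (first piece 2, then best[7]=40)
One optimal cutting: 5 + 2 + 2 → ¢53.

53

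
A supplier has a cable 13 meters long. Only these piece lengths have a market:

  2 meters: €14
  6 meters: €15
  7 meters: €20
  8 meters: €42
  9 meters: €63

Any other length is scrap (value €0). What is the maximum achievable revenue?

Build best[k] bottom-up: best[k] = max over allowed piece i of (p[i] + best[k−i]).
best[1] = 0
best[2] = 14
best[3] = 14
best[4] = 28  (first piece 2, then best[2]=14)
best[5] = 28
best[6] = max(14+28, 15+0) = 42
best[7] = max(14+28, 15+0, 20+0) = 42
best[8] = max(14+42, 15+14, 20+0, 42+0) = 56
best[9] = max(14+42, 15+14, 20+14, 42+0, 63+0) = 63
best[10] = max(14+56, 15+28, 20+14, 42+14, 63+0) = 70
best[11] = max(14+63, 15+28, 20+28, 42+14, 63+14) = 77
best[12] = max(14+70, 15+42, 20+28, 42+28, 63+14) = 84
best[13] = max(14+77, 15+42, 20+42, 42+28, 63+28) = 91
One optimal cutting: 9 + 2 + 2 → €91.

91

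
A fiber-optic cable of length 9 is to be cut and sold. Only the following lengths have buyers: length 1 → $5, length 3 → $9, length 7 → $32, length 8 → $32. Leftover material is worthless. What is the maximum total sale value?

45

Build best[k] bottom-up: best[k] = max over allowed piece i of (p[i] + best[k−i]).
best[1] = 5
best[2] = 10  (first piece 1, then best[1]=5)
best[3] = 15  (first piece 1, then best[2]=10)
best[4] = 20  (first piece 1, then best[3]=15)
best[5] = 25  (first piece 1, then best[4]=20)
best[6] = 30  (first piece 1, then best[5]=25)
best[7] = 35  (first piece 1, then best[6]=30)
best[8] = 40  (first piece 1, then best[7]=35)
best[9] = 45  (first piece 1, then best[8]=40)
One optimal cutting: 1 + 1 + 1 + 1 + 1 + 1 + 1 + 1 + 1 → $45.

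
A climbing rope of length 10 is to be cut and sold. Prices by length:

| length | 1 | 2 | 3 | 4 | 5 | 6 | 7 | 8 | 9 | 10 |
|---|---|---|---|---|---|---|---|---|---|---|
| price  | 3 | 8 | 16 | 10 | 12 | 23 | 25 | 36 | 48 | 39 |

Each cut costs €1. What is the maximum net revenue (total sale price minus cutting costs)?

50

Let r[k] be the best obtainable value from length k. For each k, try every first piece i and keep the best of price[i] + r[k−i] minus the 1 cut fee when i<k.
r[1] = 3
r[2] = 8
r[3] = 16
r[4] = 18  (first piece 1, then r[3]=16)
r[5] = 23  (first piece 2, then r[3]=16)
r[6] = 31  (first piece 3, then r[3]=16)
r[7] = 33  (first piece 1, then r[6]=31)
r[8] = 38  (first piece 2, then r[6]=31)
r[9] = 48
r[10] = 50  (first piece 1, then r[9]=48)
One optimal plan: pieces 9 + 1 (1 cut) → €51 − €1 = €50.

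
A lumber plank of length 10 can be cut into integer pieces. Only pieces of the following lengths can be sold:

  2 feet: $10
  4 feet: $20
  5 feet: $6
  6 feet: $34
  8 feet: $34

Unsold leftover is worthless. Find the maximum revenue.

Consider every possible first cut. r[k] is the best of p[i]+r[k−i] over all sellable i≤k.
r[1] = 0
r[2] = 10
r[3] = 10
r[4] = max(10+10, 20+0) = 20
r[5] = max(10+10, 20+0, 6+0) = 20
r[6] = max(10+20, 20+10, 6+0, 34+0) = 34
r[7] = max(10+20, 20+10, 6+10, 34+0) = 34
r[8] = max(10+34, 20+20, 6+10, 34+10, 34+0) = 44
r[9] = max(10+34, 20+20, 6+20, 34+10, 34+0) = 44
r[10] = max(10+44, 20+34, 6+20, 34+20, 34+10) = 54
One optimal cutting: 6 + 2 + 2 → $54.

54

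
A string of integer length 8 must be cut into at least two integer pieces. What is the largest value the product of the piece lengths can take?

18

Fill prod[k] for k=2..8: at each k try every first piece i and multiply by the better of (k−i) uncut or prod[k−i].
prod[2] = 1×max(1,0) = 1×1 = 1
prod[3] = 1×max(2,1) = 1×2 = 2
prod[4] = 2×max(2,1) = 2×2 = 4
prod[5] = 2×max(3,2) = 2×3 = 6
prod[6] = 3×max(3,2) = 3×3 = 9
prod[7] = 2×max(5,6) = 2×6 = 12
prod[8] = 2×max(6,9) = 2×9 = 18
One optimal split: 3 + 3 + 2; product 3×3×2 = 18.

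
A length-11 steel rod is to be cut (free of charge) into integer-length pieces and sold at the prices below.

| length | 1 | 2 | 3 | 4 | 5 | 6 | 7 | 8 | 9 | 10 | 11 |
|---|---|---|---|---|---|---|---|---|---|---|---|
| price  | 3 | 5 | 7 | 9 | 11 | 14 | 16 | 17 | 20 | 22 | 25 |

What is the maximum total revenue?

33

Build v[k] bottom-up: v[k] = max over allowed piece i of (p[i] + v[k−i]).
v[1] = 3
v[2] = 6  (first piece 1, then v[1]=3)
v[3] = 9  (first piece 1, then v[2]=6)
v[4] = 12  (first piece 1, then v[3]=9)
v[5] = 15  (first piece 1, then v[4]=12)
v[6] = 18  (first piece 1, then v[5]=15)
v[7] = 21  (first piece 1, then v[6]=18)
v[8] = 24  (first piece 1, then v[7]=21)
v[9] = 27  (first piece 1, then v[8]=24)
v[10] = 30  (first piece 1, then v[9]=27)
v[11] = 33  (first piece 1, then v[10]=30)
One optimal cutting: 1 + 1 + 1 + 1 + 1 + 1 + 1 + 1 + 1 + 1 + 1 → $3 + $3 + $3 + $3 + $3 + $3 + $3 + $3 + $3 + $3 + $3 = $33.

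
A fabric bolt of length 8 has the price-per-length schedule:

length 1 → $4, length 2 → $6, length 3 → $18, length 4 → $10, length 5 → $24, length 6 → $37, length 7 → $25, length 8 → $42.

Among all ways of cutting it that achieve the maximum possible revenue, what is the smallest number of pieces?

Build r[k] bottom-up: r[k] = max over allowed piece i of (p[i] + r[k−i]).
r[1] = 4
r[2] = 8  (first piece 1, then r[1]=4)
r[3] = 18
r[4] = 22  (first piece 1, then r[3]=18)
r[5] = 26  (first piece 1, then r[4]=22)
r[6] = 37
r[7] = 41  (first piece 1, then r[6]=37)
r[8] = 45  (first piece 1, then r[7]=41)
Maximum revenue is $45.
Now minimize piece count subject to staying optimal: for each k, pieces[k] = 1 + min over i with p[i]+r[k−i]=r[k] of pieces[k−i].
pieces[5] = 3
pieces[6] = 1
pieces[7] = 2
pieces[8] = 3

3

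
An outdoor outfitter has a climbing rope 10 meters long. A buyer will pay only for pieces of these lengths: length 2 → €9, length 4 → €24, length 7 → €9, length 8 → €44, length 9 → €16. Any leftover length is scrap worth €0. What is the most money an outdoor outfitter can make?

57

Consider every possible first cut. f[k] is the best of p[i]+f[k−i] over all sellable i≤k.
f[1] = 0
f[2] = 9
f[3] = 9
f[4] = 24
f[5] = 24
f[6] = 33  (first piece 2, then f[4]=24)
f[7] = 33
f[8] = 48  (first piece 4, then f[4]=24)
f[9] = 48
f[10] = 57  (first piece 2, then f[8]=48)
One optimal cutting: 4 + 4 + 2 → €57.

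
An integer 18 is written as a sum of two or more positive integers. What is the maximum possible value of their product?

Let prod[k] be the best product for length k (with at least one cut). For each first piece i, the rest contributes max(k−i, prod[k−i]).
prod[2] = 1·max(1,0) = 1·1 = 1
prod[3] = 1·max(2,1) = 1·2 = 2
prod[4] = 2·max(2,1) = 2·2 = 4
prod[5] = 2·max(3,2) = 2·3 = 6
prod[6] = 3·max(3,2) = 3·3 = 9
prod[7] = 2·max(5,6) = 2·6 = 12
prod[8] = 2·max(6,9) = 2·9 = 18
prod[9] = 3·max(6,9) = 3·9 = 27
prod[10] = 2·max(8,18) = 2·18 = 36
prod[11] = 2·max(9,27) = 2·27 = 54
prod[12] = 3·max(9,27) = 3·27 = 81
prod[13] = 2·max(11,54) = 2·54 = 108
prod[14] = 2·max(12,81) = 2·81 = 162
prod[15] = 3·max(12,81) = 3·81 = 243
prod[16] = 2·max(14,162) = 2·162 = 324
prod[17] = 2·max(15,243) = 2·243 = 486
prod[18] = 3·max(15,243) = 3·243 = 729
One optimal split: 3 + 3 + 3 + 3 + 3 + 3; product 3·3·3·3·3·3 = 729.

729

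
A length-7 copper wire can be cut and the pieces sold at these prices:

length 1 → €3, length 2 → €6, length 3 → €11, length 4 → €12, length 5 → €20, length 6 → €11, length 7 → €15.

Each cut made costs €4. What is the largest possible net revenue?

22

Consider every possible first cut. net[k] is the best of p[i]+net[k−i] over all sellable i≤k, charging 4 whenever i<k.
net[1] = 3
net[2] = max(3+3-4, 6+0) = 6
net[3] = max(3+6-4, 6+3-4, 11+0) = 11
net[4] = max(3+11-4, 6+6-4, 11+3-4, 12+0) = 12
net[5] = max(3+12-4, 6+11-4, 11+6-4, 12+3-4, 20+0) = 20
net[6] = max(3+20-4, 6+12-4, 11+11-4, 12+6-4, 20+3-4, 11+0) = 19
net[7] = max(3+19-4, 6+20-4, 11+12-4, …, 11+3-4, 15+0) = 22
One optimal plan: pieces 5 + 2 (1 cut) → €26 − €4 = €22.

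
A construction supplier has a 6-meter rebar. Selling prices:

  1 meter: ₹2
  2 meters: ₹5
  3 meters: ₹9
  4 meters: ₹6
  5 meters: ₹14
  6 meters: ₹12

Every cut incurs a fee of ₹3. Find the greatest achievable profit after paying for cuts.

15

Build r[k] bottom-up: r[k] = max over allowed piece i of (p[i] + r[k−i]) − 3 per cut.
r[1] = 2
r[2] = max(2+2-3, 5+0) = 5
r[3] = max(2+5-3, 5+2-3, 9+0) = 9
r[4] = max(2+9-3, 5+5-3, 9+2-3, 6+0) = 8
r[5] = max(2+8-3, 5+9-3, 9+5-3, 6+2-3, 14+0) = 14
r[6] = max(2+14-3, 5+8-3, 9+9-3, 6+5-3, 14+2-3, 12+0) = 15
One optimal plan: pieces 3 + 3 (1 cut) → ₹18 − ₹3 = ₹15.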